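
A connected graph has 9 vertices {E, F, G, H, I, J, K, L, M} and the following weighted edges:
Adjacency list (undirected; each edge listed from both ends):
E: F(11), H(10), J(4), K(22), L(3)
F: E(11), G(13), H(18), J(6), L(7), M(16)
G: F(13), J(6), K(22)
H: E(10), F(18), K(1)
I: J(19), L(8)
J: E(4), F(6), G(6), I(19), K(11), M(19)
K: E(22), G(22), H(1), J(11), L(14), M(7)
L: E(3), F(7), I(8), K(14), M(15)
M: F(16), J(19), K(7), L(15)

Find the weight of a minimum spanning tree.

45

Kruskal's algorithm — process edges by increasing weight (ties by edge label):
H K (1): add — endpoints in different components.
E L (3): add — endpoints in different components.
E J (4): add — endpoints in different components.
F J (6): add — endpoints in different components.
G J (6): add — endpoints in different components.
F L (7): skip — F and L already connected.
K M (7): add — endpoints in different components.
I L (8): add — endpoints in different components.
E H (10): add — endpoints in different components.
MST edges: H K, E L, E J, F J, G J, K M, I L, E H; total weight 1+3+4+6+6+7+8+10 = 45.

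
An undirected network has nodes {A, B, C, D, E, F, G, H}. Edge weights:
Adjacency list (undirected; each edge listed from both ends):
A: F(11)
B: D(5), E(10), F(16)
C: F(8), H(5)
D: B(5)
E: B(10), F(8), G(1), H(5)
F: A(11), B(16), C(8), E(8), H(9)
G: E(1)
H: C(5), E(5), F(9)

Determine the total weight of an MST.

Prim, starting at H.
Step 1: frontier [C—H 5, E—H 5, F—H 9] → take C—H (5); add C.
Step 2: frontier [C—F 8, E—H 5, F—H 9] → take E—H (5); add E.
Step 3: frontier [C—F 8, E—G 1, E—F 8, B—E 10, F—H 9] → take E—G (1); add G.
Step 4: frontier [C—F 8, E—F 8, B—E 10, F—H 9] → take C—F (8); add F.
Step 5: frontier [B—E 10, A—F 11, B—F 16] → take B—E (10); add B.
Step 6: frontier [B—D 5, A—F 11] → take B—D (5); add D.
Step 7: frontier [A—F 11] → take A—F (11); add A.
MST edges: C—H, E—H, E—G, C—F, B—E, B—D, A—F; total weight 5+5+1+8+10+5+11 = 45.

45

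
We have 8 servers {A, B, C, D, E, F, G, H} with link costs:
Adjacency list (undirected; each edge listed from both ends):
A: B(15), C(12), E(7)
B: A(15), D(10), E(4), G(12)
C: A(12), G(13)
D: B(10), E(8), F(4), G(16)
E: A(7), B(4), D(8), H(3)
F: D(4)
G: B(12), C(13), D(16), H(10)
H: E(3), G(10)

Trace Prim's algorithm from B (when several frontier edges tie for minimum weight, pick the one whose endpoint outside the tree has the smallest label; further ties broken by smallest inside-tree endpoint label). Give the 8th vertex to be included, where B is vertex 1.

Prim, starting at B.
Step 1: cheapest edge leaving the tree is B–E (4); add E.
Step 2: cheapest edge leaving the tree is E–H (3); add H.
Step 3: cheapest edge leaving the tree is A–E (7); add A.
Step 4: cheapest edge leaving the tree is D–E (8); add D.
Step 5: cheapest edge leaving the tree is D–F (4); add F.
Step 6: cheapest edge leaving the tree is G–H (10); add G.
Step 7: cheapest edge leaving the tree is A–C (12); add C.
Vertex order: B, E, H, A, D, F, G, C. The 8th vertex is C.

C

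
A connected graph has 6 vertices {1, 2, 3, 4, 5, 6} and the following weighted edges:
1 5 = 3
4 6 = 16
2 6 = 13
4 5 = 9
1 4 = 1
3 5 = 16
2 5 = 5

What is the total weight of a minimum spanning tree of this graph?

Prim's algorithm from 2:
Step 1: frontier [2 5 5, 2 6 13] → take 2 5 (5); add 5.
Step 2: frontier [2 6 13, 1 5 3, 4 5 9, 3 5 16] → take 1 5 (3); add 1.
Step 3: frontier [1 4 1, 2 6 13, 4 5 9, 3 5 16] → take 1 4 (1); add 4.
Step 4: frontier [2 6 13, 4 6 16, 3 5 16] → take 2 6 (13); add 6.
Step 5: frontier [3 5 16] → take 3 5 (16); add 3.
MST edges: 2 5, 1 5, 1 4, 2 6, 3 5; total weight 5+3+1+13+16 = 38.

38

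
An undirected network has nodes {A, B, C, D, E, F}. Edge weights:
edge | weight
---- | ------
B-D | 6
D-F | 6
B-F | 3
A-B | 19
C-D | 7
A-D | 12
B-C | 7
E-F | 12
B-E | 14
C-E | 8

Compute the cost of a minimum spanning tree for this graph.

Prim, starting at D.
Step 1: cheapest edge leaving the tree is B-D (6); add B.
Step 2: cheapest edge leaving the tree is B-F (3); add F.
Step 3: cheapest edge leaving the tree is B-C (7); add C.
Step 4: cheapest edge leaving the tree is C-E (8); add E.
Step 5: cheapest edge leaving the tree is A-D (12); add A.
MST edges: B-D, B-F, B-C, C-E, A-D; total weight 6+3+7+8+12 = 36.

36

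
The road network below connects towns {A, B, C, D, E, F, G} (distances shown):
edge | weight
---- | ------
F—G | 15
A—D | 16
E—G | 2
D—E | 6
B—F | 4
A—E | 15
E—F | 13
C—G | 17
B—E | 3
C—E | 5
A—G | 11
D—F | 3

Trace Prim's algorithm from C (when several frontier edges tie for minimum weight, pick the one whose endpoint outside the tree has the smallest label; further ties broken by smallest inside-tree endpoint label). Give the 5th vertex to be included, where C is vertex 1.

Grow the tree from C using Prim:
Step 1: cheapest edge leaving the tree is C—E (5); add E.
Step 2: cheapest edge leaving the tree is E—G (2); add G.
Step 3: cheapest edge leaving the tree is B—E (3); add B.
Step 4: cheapest edge leaving the tree is B—F (4); add F.
Step 5: cheapest edge leaving the tree is D—F (3); add D.
Step 6: cheapest edge leaving the tree is A—G (11); add A.
Vertex order: C, E, G, B, F, D, A. The 5th vertex is F.

F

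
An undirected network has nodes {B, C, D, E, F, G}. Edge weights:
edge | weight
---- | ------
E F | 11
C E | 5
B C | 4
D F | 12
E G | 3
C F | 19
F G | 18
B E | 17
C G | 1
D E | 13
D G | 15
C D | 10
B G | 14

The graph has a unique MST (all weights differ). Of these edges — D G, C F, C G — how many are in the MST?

1

Sort edges by weight, then run Kruskal:
C G (1): add. Components now {B} {C,G} {D} {E} {F}
E G (3): add. Components now {B} {C,E,G} {D} {F}
B C (4): add. Components now {B,C,E,G} {D} {F}
C E (5): skip — C and E already connected.
C D (10): add. Components now {B,C,D,E,G} {F}
E F (11): add. Components now {B,C,D,E,F,G}
MST edge set: {C G, E G, B C, C D, E F}.
Of the listed edges, {C G} are in the MST → 1.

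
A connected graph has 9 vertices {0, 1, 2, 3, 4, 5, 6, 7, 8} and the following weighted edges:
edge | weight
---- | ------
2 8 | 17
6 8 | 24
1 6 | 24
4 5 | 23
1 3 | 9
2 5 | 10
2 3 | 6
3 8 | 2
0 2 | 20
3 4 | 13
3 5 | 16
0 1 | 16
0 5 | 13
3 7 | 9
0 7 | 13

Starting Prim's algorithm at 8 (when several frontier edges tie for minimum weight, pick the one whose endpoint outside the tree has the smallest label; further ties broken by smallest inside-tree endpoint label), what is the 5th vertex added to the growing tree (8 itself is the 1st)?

7

Grow the tree from 8 using Prim:
Step 1: cheapest edge leaving the tree is 3 8 (2); add 3.
Step 2: cheapest edge leaving the tree is 2 3 (6); add 2.
Step 3: cheapest edge leaving the tree is 1 3 (9); add 1.
Step 4: cheapest edge leaving the tree is 3 7 (9); add 7.
Step 5: cheapest edge leaving the tree is 2 5 (10); add 5.
Step 6: cheapest edge leaving the tree is 0 5 (13); add 0.
Step 7: cheapest edge leaving the tree is 3 4 (13); add 4.
Step 8: cheapest edge leaving the tree is 1 6 (24); add 6.
Vertex order: 8, 3, 2, 1, 7, 5, 0, 4, 6. The 5th vertex is 7.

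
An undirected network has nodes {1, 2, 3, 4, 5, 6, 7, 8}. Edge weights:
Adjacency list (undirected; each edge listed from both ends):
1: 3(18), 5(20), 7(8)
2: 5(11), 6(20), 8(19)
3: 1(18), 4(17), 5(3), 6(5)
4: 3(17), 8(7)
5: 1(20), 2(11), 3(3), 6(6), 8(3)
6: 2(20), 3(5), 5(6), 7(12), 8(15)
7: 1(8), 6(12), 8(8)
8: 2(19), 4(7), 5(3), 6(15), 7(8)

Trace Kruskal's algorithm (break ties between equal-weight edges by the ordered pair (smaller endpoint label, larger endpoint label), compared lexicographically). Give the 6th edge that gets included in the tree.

Sort edges by weight, then run Kruskal:
3—5 (3): add — endpoints in different components.
5—8 (3): add — endpoints in different components.
3—6 (5): add — endpoints in different components.
5—6 (6): skip — 5 and 6 already connected.
4—8 (7): add — endpoints in different components.
1—7 (8): add — endpoints in different components.
7—8 (8): add — endpoints in different components.
2—5 (11): add — endpoints in different components.
The 6th edge added is 7—8.

7-8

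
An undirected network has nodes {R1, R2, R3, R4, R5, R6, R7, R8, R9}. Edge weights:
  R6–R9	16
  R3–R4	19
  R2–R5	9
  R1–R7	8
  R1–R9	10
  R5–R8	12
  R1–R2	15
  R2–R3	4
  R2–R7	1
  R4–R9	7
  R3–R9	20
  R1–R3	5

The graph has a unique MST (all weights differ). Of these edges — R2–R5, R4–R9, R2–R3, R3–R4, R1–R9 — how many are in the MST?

Kruskal's algorithm — process edges by increasing weight (ties by edge label):
R2–R7 (1): add — endpoints in different components.
R2–R3 (4): add — endpoints in different components.
R1–R3 (5): add — endpoints in different components.
R4–R9 (7): add — endpoints in different components.
R1–R7 (8): skip — R7 and R1 already connected.
R2–R5 (9): add — endpoints in different components.
R1–R9 (10): add — endpoints in different components.
R5–R8 (12): add — endpoints in different components.
R1–R2 (15): skip — R2 and R1 already connected.
R6–R9 (16): add — endpoints in different components.
MST edge set: {R2–R7, R2–R3, R1–R3, R4–R9, R2–R5, R1–R9, R5–R8, R6–R9}.
Of the listed edges, {R2–R5, R4–R9, R2–R3, R1–R9} are in the MST → 4.

4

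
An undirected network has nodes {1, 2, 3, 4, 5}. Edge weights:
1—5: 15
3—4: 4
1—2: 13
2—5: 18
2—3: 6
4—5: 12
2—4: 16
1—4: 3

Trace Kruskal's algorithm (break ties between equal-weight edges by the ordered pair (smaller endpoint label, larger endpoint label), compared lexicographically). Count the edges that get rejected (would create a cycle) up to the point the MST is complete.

Kruskal's algorithm — process edges by increasing weight (ties by edge label):
1—4 (3): add — endpoints in different components.
3—4 (4): add — endpoints in different components.
2—3 (6): add — endpoints in different components.
4—5 (12): add — endpoints in different components.
Edges rejected before the tree was complete: 0.

0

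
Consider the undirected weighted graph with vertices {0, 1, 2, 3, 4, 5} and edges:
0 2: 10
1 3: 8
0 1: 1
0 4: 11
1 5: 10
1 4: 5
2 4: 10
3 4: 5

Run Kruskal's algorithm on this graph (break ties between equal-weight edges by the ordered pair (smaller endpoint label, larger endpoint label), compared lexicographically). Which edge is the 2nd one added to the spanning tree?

Kruskal's algorithm — process edges by increasing weight (ties by edge label):
0 1 (1): add — endpoints in different components.
1 4 (5): add — endpoints in different components.
3 4 (5): add — endpoints in different components.
1 3 (8): skip — 1 and 3 already connected.
0 2 (10): add — endpoints in different components.
1 5 (10): add — endpoints in different components.
The 2nd edge added is 1 4.

1-4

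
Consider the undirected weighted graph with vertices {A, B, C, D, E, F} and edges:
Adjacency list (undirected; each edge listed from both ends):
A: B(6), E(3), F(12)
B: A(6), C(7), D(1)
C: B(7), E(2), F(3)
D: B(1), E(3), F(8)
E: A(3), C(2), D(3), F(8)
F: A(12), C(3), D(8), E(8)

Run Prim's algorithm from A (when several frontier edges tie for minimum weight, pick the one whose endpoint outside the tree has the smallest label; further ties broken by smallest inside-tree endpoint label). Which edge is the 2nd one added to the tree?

C-E

Prim's algorithm from A:
Step 1: frontier [A E 3, A B 6, A F 12] → take A E (3); add E.
Step 2: frontier [A B 6, A F 12, C E 2, D E 3, E F 8] → take C E (2); add C.
Step 3: frontier [A B 6, A F 12, C F 3, B C 7, D E 3, E F 8] → take D E (3); add D.
Step 4: frontier [A B 6, A F 12, C F 3, B C 7, B D 1, D F 8, E F 8] → take B D (1); add B.
Step 5: frontier [A F 12, C F 3, D F 8, E F 8] → take C F (3); add F.
The 2nd edge added is C E.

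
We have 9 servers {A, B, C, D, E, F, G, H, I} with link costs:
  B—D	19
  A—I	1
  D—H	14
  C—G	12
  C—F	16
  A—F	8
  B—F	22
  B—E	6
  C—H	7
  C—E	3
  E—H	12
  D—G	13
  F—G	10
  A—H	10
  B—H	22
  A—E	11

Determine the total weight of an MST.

Kruskal's algorithm — process edges by increasing weight (ties by edge label):
A—I (1): add — endpoints in different components.
C—E (3): add — endpoints in different components.
B—E (6): add — endpoints in different components.
C—H (7): add — endpoints in different components.
A—F (8): add — endpoints in different components.
A—H (10): add — endpoints in different components.
F—G (10): add — endpoints in different components.
A—E (11): skip — A and E already connected.
C—G (12): skip — C and G already connected.
E—H (12): skip — E and H already connected.
D—G (13): add — endpoints in different components.
MST edges: A—I, C—E, B—E, C—H, A—F, A—H, F—G, D—G; total weight 1+3+6+7+8+10+10+13 = 58.

58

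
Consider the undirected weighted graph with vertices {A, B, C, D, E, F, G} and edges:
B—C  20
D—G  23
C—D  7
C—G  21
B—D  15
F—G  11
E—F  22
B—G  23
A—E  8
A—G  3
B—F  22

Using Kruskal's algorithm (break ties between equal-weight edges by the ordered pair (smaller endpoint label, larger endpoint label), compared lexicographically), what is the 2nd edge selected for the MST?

C-D

Kruskal's algorithm — process edges by increasing weight (ties by edge label):
A—G (3): add — endpoints in different components.
C—D (7): add — endpoints in different components.
A—E (8): add — endpoints in different components.
F—G (11): add — endpoints in different components.
B—D (15): add — endpoints in different components.
B—C (20): skip — B and C already connected.
C—G (21): add — endpoints in different components.
The 2nd edge added is C—D.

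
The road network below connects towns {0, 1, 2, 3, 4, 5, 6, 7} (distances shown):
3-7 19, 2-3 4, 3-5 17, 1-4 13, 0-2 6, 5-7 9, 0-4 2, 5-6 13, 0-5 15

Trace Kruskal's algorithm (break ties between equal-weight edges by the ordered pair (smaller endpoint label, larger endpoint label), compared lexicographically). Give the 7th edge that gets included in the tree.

Kruskal: consider edges lightest-first.
0-4 (2): add — endpoints in different components.
2-3 (4): add — endpoints in different components.
0-2 (6): add — endpoints in different components.
5-7 (9): add — endpoints in different components.
1-4 (13): add — endpoints in different components.
5-6 (13): add — endpoints in different components.
0-5 (15): add — endpoints in different components.
The 7th edge added is 0-5.

0-5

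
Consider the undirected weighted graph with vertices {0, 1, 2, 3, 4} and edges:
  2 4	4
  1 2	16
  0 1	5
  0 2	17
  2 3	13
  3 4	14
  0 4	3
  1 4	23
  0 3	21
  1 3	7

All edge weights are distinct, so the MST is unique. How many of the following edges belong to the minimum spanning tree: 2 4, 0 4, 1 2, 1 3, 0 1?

4

Sort edges by weight, then run Kruskal:
0 4 (3): add — endpoints in different components.
2 4 (4): add — endpoints in different components.
0 1 (5): add — endpoints in different components.
1 3 (7): add — endpoints in different components.
MST edge set: {0 4, 2 4, 0 1, 1 3}.
Of the listed edges, {2 4, 0 4, 1 3, 0 1} are in the MST → 4.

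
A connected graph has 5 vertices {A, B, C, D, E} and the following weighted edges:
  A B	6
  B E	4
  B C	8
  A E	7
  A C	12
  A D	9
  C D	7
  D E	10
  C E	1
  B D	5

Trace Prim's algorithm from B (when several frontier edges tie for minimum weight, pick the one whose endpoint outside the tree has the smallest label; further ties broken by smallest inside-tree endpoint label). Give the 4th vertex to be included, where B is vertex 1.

D

Prim, starting at B.
Step 1: cheapest edge leaving the tree is B E (4); add E.
Step 2: cheapest edge leaving the tree is C E (1); add C.
Step 3: cheapest edge leaving the tree is B D (5); add D.
Step 4: cheapest edge leaving the tree is A B (6); add A.
Vertex order: B, E, C, D, A. The 4th vertex is D.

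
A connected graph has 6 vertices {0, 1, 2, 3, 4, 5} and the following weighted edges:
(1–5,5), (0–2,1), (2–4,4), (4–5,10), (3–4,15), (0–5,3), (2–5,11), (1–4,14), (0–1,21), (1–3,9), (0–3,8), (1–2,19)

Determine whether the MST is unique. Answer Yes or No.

Yes

Sort edges by weight, then run Kruskal:
0–2 (1): add — endpoints in different components.
0–5 (3): add — endpoints in different components.
2–4 (4): add — endpoints in different components.
1–5 (5): add — endpoints in different components.
0–3 (8): add — endpoints in different components.
Every non-tree edge has weight strictly greater than the heaviest edge on the tree path between its endpoints, so the MST is unique.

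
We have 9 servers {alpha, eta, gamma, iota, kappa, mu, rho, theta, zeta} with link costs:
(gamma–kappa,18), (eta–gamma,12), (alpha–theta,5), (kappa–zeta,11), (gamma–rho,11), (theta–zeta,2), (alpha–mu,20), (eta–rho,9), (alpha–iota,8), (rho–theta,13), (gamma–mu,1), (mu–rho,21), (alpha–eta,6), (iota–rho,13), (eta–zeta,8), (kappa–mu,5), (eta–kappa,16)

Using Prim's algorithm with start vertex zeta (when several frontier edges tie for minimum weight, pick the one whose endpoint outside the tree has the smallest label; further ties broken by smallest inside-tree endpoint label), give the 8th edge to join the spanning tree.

Prim's algorithm from zeta:
Step 1: cheapest edge leaving the tree is theta–zeta (2); add theta.
Step 2: cheapest edge leaving the tree is alpha–theta (5); add alpha.
Step 3: cheapest edge leaving the tree is alpha–eta (6); add eta.
Step 4: cheapest edge leaving the tree is alpha–iota (8); add iota.
Step 5: cheapest edge leaving the tree is eta–rho (9); add rho.
Step 6: cheapest edge leaving the tree is gamma–rho (11); add gamma.
Step 7: cheapest edge leaving the tree is gamma–mu (1); add mu.
Step 8: cheapest edge leaving the tree is kappa–mu (5); add kappa.
The 8th edge added is kappa–mu.

kappa-mu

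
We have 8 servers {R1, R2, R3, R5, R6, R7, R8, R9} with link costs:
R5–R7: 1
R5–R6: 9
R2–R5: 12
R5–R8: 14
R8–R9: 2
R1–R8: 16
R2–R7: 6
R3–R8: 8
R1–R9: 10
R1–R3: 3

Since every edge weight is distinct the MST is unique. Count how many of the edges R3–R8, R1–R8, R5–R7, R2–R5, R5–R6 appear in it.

Sort edges by weight, then run Kruskal:
R5–R7 (1): add — endpoints in different components.
R8–R9 (2): add — endpoints in different components.
R1–R3 (3): add — endpoints in different components.
R2–R7 (6): add — endpoints in different components.
R3–R8 (8): add — endpoints in different components.
R5–R6 (9): add — endpoints in different components.
R1–R9 (10): skip — R1 and R9 already connected.
R2–R5 (12): skip — R2 and R5 already connected.
R5–R8 (14): add — endpoints in different components.
MST edge set: {R5–R7, R8–R9, R1–R3, R2–R7, R3–R8, R5–R6, R5–R8}.
Of the listed edges, {R3–R8, R5–R7, R5–R6} are in the MST → 3.

3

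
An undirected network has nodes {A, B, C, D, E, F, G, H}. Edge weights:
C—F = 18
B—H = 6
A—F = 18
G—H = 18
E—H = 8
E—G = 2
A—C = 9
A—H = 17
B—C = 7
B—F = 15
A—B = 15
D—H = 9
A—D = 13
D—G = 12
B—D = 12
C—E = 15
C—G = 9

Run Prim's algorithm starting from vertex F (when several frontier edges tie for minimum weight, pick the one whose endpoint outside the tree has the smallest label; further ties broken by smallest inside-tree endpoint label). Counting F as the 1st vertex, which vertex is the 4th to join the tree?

Prim's algorithm from F:
Step 1: cheapest edge leaving the tree is B—F (15); add B.
Step 2: cheapest edge leaving the tree is B—H (6); add H.
Step 3: cheapest edge leaving the tree is B—C (7); add C.
Step 4: cheapest edge leaving the tree is E—H (8); add E.
Step 5: cheapest edge leaving the tree is E—G (2); add G.
Step 6: cheapest edge leaving the tree is A—C (9); add A.
Step 7: cheapest edge leaving the tree is D—H (9); add D.
Vertex order: F, B, H, C, E, G, A, D. The 4th vertex is C.

C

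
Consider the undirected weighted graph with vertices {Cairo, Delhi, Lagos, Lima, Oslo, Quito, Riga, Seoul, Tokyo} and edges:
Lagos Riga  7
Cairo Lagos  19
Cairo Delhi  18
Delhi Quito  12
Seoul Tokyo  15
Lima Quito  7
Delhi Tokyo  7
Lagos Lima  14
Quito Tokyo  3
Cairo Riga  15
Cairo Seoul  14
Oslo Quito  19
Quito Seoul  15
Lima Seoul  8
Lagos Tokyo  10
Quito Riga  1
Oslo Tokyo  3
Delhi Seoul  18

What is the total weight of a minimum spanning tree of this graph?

50

Prim's algorithm from Seoul:
Step 1: cheapest edge leaving the tree is Lima Seoul (8); add Lima.
Step 2: cheapest edge leaving the tree is Lima Quito (7); add Quito.
Step 3: cheapest edge leaving the tree is Quito Riga (1); add Riga.
Step 4: cheapest edge leaving the tree is Quito Tokyo (3); add Tokyo.
Step 5: cheapest edge leaving the tree is Oslo Tokyo (3); add Oslo.
Step 6: cheapest edge leaving the tree is Delhi Tokyo (7); add Delhi.
Step 7: cheapest edge leaving the tree is Lagos Riga (7); add Lagos.
Step 8: cheapest edge leaving the tree is Cairo Seoul (14); add Cairo.
MST edges: Lima Seoul, Lima Quito, Quito Riga, Quito Tokyo, Oslo Tokyo, Delhi Tokyo, Lagos Riga, Cairo Seoul; total weight 8+7+1+3+3+7+7+14 = 50.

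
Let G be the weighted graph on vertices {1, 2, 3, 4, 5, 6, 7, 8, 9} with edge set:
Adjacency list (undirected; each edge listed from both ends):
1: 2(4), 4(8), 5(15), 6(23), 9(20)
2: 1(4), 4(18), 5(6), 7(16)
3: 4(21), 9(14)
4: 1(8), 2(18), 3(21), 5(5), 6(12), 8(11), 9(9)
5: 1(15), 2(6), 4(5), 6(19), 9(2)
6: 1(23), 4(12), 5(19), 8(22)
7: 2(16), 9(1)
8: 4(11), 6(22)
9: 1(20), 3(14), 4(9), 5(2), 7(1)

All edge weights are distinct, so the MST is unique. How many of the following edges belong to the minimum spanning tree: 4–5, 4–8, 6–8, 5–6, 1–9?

Kruskal: consider edges lightest-first.
7–9 (1): add — endpoints in different components.
5–9 (2): add — endpoints in different components.
1–2 (4): add — endpoints in different components.
4–5 (5): add — endpoints in different components.
2–5 (6): add — endpoints in different components.
1–4 (8): skip — 1 and 4 already connected.
4–9 (9): skip — 4 and 9 already connected.
4–8 (11): add — endpoints in different components.
4–6 (12): add — endpoints in different components.
3–9 (14): add — endpoints in different components.
MST edge set: {7–9, 5–9, 1–2, 4–5, 2–5, 4–8, 4–6, 3–9}.
Of the listed edges, {4–5, 4–8} are in the MST → 2.

2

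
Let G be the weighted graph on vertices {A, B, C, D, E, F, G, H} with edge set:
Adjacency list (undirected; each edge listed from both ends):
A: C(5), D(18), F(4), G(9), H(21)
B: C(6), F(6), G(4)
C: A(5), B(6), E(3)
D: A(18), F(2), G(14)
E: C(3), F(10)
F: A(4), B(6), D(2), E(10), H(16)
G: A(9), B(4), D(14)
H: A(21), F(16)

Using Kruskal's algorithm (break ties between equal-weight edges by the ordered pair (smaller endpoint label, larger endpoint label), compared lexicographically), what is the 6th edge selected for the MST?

B-C

Kruskal: consider edges lightest-first.
D–F (2): add — endpoints in different components.
C–E (3): add — endpoints in different components.
A–F (4): add — endpoints in different components.
B–G (4): add — endpoints in different components.
A–C (5): add — endpoints in different components.
B–C (6): add — endpoints in different components.
B–F (6): skip — B and F already connected.
A–G (9): skip — A and G already connected.
E–F (10): skip — E and F already connected.
D–G (14): skip — D and G already connected.
F–H (16): add — endpoints in different components.
The 6th edge added is B–C.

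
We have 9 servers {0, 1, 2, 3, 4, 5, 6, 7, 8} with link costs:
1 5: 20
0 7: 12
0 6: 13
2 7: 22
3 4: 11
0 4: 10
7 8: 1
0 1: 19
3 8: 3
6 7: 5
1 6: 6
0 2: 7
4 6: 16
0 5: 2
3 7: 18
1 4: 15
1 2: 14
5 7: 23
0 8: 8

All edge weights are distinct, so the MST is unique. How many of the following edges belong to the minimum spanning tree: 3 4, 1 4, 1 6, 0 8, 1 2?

2

Kruskal's algorithm — process edges by increasing weight (ties by edge label):
7 8 (1): add — endpoints in different components.
0 5 (2): add — endpoints in different components.
3 8 (3): add — endpoints in different components.
6 7 (5): add — endpoints in different components.
1 6 (6): add — endpoints in different components.
0 2 (7): add — endpoints in different components.
0 8 (8): add — endpoints in different components.
0 4 (10): add — endpoints in different components.
MST edge set: {7 8, 0 5, 3 8, 6 7, 1 6, 0 2, 0 8, 0 4}.
Of the listed edges, {1 6, 0 8} are in the MST → 2.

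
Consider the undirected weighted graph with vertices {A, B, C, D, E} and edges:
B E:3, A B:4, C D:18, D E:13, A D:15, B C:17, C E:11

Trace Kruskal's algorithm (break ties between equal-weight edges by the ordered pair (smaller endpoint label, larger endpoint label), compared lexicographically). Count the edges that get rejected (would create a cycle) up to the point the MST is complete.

Kruskal's algorithm — process edges by increasing weight (ties by edge label):
B E (3): add. Components now {A} {B,E} {C} {D}
A B (4): add. Components now {A,B,E} {C} {D}
C E (11): add. Components now {A,B,C,E} {D}
D E (13): add. Components now {A,B,C,D,E}
Edges rejected before the tree was complete: 0.

0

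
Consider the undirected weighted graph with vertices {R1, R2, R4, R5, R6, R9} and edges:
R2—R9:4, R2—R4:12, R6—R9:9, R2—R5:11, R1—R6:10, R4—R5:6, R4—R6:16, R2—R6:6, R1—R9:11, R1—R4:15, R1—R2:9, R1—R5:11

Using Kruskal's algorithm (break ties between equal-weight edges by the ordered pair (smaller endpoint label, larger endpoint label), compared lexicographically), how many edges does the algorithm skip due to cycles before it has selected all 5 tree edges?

2

Kruskal: consider edges lightest-first.
R2—R9 (4): add — endpoints in different components.
R2—R6 (6): add — endpoints in different components.
R4—R5 (6): add — endpoints in different components.
R1—R2 (9): add — endpoints in different components.
R6—R9 (9): skip — R6 and R9 already connected.
R1—R6 (10): skip — R6 and R1 already connected.
R1—R5 (11): add — endpoints in different components.
Edges rejected before the tree was complete: 2.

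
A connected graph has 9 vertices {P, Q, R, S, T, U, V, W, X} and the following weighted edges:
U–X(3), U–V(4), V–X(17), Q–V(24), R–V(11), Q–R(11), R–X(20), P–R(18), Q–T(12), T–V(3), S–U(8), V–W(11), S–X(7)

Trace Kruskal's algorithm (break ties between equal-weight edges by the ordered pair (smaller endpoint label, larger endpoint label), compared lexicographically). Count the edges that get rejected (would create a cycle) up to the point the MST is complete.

3

Kruskal's algorithm — process edges by increasing weight (ties by edge label):
T–V (3): add — endpoints in different components.
U–X (3): add — endpoints in different components.
U–V (4): add — endpoints in different components.
S–X (7): add — endpoints in different components.
S–U (8): skip — U and S already connected.
Q–R (11): add — endpoints in different components.
R–V (11): add — endpoints in different components.
V–W (11): add — endpoints in different components.
Q–T (12): skip — Q and T already connected.
V–X (17): skip — X and V already connected.
P–R (18): add — endpoints in different components.
Edges rejected before the tree was complete: 3.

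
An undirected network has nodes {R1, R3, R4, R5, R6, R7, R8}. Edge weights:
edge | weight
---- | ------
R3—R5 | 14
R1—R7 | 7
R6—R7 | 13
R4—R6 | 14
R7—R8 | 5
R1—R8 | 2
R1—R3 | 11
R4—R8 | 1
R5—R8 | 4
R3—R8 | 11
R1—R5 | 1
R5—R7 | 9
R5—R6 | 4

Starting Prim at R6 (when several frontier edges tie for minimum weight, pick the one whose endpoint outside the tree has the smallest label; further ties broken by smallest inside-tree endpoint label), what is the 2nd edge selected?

Prim's algorithm from R6:
Step 1: frontier [R5—R6 4, R6—R7 13, R4—R6 14] → take R5—R6 (4); add R5.
Step 2: frontier [R1—R5 1, R5—R8 4, R5—R7 9, R3—R5 14, R6—R7 13, R4—R6 14] → take R1—R5 (1); add R1.
Step 3: frontier [R1—R8 2, R1—R7 7, R1—R3 11, R5—R8 4, R5—R7 9, R3—R5 14, R6—R7 13, R4—R6 14] → take R1—R8 (2); add R8.
Step 4: frontier [R1—R7 7, R1—R3 11, R5—R7 9, R3—R5 14, R6—R7 13, R4—R6 14, R4—R8 1, R7—R8 5, R3—R8 11] → take R4—R8 (1); add R4.
Step 5: frontier [R1—R7 7, R1—R3 11, R5—R7 9, R3—R5 14, R6—R7 13, R7—R8 5, R3—R8 11] → take R7—R8 (5); add R7.
Step 6: frontier [R1—R3 11, R3—R5 14, R3—R8 11] → take R1—R3 (11); add R3.
The 2nd edge added is R1—R5.

R1-R5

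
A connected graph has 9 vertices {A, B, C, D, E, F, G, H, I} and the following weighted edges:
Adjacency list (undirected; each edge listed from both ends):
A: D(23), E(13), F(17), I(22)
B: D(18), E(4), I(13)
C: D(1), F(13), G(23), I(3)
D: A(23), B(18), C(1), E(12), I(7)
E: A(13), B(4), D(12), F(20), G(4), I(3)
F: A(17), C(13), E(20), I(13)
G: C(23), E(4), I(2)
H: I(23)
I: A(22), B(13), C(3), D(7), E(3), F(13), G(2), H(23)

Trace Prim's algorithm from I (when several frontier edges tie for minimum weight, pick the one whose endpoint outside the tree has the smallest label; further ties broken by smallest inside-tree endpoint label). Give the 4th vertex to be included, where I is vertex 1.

D

Prim's algorithm from I:
Step 1: cheapest edge leaving the tree is G-I (2); add G.
Step 2: cheapest edge leaving the tree is C-I (3); add C.
Step 3: cheapest edge leaving the tree is C-D (1); add D.
Step 4: cheapest edge leaving the tree is E-I (3); add E.
Step 5: cheapest edge leaving the tree is B-E (4); add B.
Step 6: cheapest edge leaving the tree is A-E (13); add A.
Step 7: cheapest edge leaving the tree is C-F (13); add F.
Step 8: cheapest edge leaving the tree is H-I (23); add H.
Vertex order: I, G, C, D, E, B, A, F, H. The 4th vertex is D.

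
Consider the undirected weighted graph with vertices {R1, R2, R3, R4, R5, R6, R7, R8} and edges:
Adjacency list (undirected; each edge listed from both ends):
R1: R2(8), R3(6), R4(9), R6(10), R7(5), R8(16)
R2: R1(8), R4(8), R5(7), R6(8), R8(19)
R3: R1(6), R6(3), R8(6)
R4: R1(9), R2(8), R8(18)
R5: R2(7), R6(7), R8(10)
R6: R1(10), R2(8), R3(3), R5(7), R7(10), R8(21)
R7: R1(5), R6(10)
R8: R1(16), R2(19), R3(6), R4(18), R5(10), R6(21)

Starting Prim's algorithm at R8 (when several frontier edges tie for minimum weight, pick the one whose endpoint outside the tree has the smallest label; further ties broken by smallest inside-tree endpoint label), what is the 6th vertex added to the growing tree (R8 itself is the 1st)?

Prim's algorithm from R8:
Step 1: cheapest edge leaving the tree is R3—R8 (6); add R3.
Step 2: cheapest edge leaving the tree is R3—R6 (3); add R6.
Step 3: cheapest edge leaving the tree is R1—R3 (6); add R1.
Step 4: cheapest edge leaving the tree is R1—R7 (5); add R7.
Step 5: cheapest edge leaving the tree is R5—R6 (7); add R5.
Step 6: cheapest edge leaving the tree is R2—R5 (7); add R2.
Step 7: cheapest edge leaving the tree is R2—R4 (8); add R4.
Vertex order: R8, R3, R6, R1, R7, R5, R2, R4. The 6th vertex is R5.

R5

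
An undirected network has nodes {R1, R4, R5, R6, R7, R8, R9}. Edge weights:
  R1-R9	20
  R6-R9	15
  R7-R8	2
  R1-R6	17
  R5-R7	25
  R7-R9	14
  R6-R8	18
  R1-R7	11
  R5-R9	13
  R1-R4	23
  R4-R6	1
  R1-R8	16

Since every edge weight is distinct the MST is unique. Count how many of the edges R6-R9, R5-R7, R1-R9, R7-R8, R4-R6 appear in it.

3

Kruskal: consider edges lightest-first.
R4-R6 (1): add. Components now {R8} {R9} {R5} {R4,R6} {R1} {R7}
R7-R8 (2): add. Components now {R7,R8} {R9} {R5} {R4,R6} {R1}
R1-R7 (11): add. Components now {R1,R7,R8} {R9} {R5} {R4,R6}
R5-R9 (13): add. Components now {R1,R7,R8} {R5,R9} {R4,R6}
R7-R9 (14): add. Components now {R1,R5,R7,R8,R9} {R4,R6}
R6-R9 (15): add. Components now {R1,R4,R5,R6,R7,R8,R9}
MST edge set: {R4-R6, R7-R8, R1-R7, R5-R9, R7-R9, R6-R9}.
Of the listed edges, {R6-R9, R7-R8, R4-R6} are in the MST → 3.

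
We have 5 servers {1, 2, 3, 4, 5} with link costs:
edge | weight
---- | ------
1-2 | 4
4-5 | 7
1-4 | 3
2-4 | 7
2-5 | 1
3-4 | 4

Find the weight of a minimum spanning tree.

Sort edges by weight, then run Kruskal:
2-5 (1): add — endpoints in different components.
1-4 (3): add — endpoints in different components.
1-2 (4): add — endpoints in different components.
3-4 (4): add — endpoints in different components.
MST edges: 2-5, 1-4, 1-2, 3-4; total weight 1+3+4+4 = 12.

12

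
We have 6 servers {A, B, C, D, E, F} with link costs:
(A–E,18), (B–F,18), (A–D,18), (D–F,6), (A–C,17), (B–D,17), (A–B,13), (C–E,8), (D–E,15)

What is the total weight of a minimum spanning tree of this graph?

Prim, starting at F.
Step 1: frontier [D–F 6, B–F 18] → take D–F (6); add D.
Step 2: frontier [D–E 15, B–D 17, A–D 18, B–F 18] → take D–E (15); add E.
Step 3: frontier [B–D 17, A–D 18, C–E 8, A–E 18, B–F 18] → take C–E (8); add C.
Step 4: frontier [A–C 17, B–D 17, A–D 18, A–E 18, B–F 18] → take A–C (17); add A.
Step 5: frontier [A–B 13, B–D 17, B–F 18] → take A–B (13); add B.
MST edges: D–F, D–E, C–E, A–C, A–B; total weight 6+15+8+17+13 = 59.

59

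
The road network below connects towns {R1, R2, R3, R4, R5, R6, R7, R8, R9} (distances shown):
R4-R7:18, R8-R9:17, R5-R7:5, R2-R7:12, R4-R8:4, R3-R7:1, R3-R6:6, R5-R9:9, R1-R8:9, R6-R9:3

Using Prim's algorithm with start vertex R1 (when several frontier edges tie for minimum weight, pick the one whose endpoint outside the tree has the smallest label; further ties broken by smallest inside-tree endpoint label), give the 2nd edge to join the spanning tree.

Grow the tree from R1 using Prim:
Step 1: frontier [R1-R8 9] → take R1-R8 (9); add R8.
Step 2: frontier [R4-R8 4, R8-R9 17] → take R4-R8 (4); add R4.
Step 3: frontier [R4-R7 18, R8-R9 17] → take R8-R9 (17); add R9.
Step 4: frontier [R4-R7 18, R6-R9 3, R5-R9 9] → take R6-R9 (3); add R6.
Step 5: frontier [R4-R7 18, R3-R6 6, R5-R9 9] → take R3-R6 (6); add R3.
Step 6: frontier [R3-R7 1, R4-R7 18, R5-R9 9] → take R3-R7 (1); add R7.
Step 7: frontier [R5-R7 5, R2-R7 12, R5-R9 9] → take R5-R7 (5); add R5.
Step 8: frontier [R2-R7 12] → take R2-R7 (12); add R2.
The 2nd edge added is R4-R8.

R4-R8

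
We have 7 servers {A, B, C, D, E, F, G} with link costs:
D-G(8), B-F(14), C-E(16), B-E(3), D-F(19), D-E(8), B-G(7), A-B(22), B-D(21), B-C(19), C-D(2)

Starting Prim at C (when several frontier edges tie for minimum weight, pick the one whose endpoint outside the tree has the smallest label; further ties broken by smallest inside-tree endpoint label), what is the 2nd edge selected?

D-E

Prim, starting at C.
Step 1: cheapest edge leaving the tree is C-D (2); add D.
Step 2: cheapest edge leaving the tree is D-E (8); add E.
Step 3: cheapest edge leaving the tree is B-E (3); add B.
Step 4: cheapest edge leaving the tree is B-G (7); add G.
Step 5: cheapest edge leaving the tree is B-F (14); add F.
Step 6: cheapest edge leaving the tree is A-B (22); add A.
The 2nd edge added is D-E.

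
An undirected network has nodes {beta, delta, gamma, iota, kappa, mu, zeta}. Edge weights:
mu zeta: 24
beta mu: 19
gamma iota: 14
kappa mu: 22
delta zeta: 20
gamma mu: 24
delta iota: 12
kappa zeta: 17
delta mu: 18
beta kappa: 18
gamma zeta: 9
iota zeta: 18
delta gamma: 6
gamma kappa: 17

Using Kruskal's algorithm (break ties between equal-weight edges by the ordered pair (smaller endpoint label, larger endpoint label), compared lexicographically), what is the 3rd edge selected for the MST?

Kruskal: consider edges lightest-first.
delta gamma (6): add. Components now {mu} {kappa} {delta,gamma} {iota} {beta} {zeta}
gamma zeta (9): add. Components now {mu} {kappa} {delta,gamma,zeta} {iota} {beta}
delta iota (12): add. Components now {mu} {kappa} {delta,gamma,iota,zeta} {beta}
gamma iota (14): skip — gamma and iota already connected.
gamma kappa (17): add. Components now {mu} {delta,gamma,iota,kappa,zeta} {beta}
kappa zeta (17): skip — kappa and zeta already connected.
beta kappa (18): add. Components now {mu} {beta,delta,gamma,iota,kappa,zeta}
delta mu (18): add. Components now {beta,delta,gamma,iota,kappa,mu,zeta}
The 3rd edge added is delta iota.

delta-iota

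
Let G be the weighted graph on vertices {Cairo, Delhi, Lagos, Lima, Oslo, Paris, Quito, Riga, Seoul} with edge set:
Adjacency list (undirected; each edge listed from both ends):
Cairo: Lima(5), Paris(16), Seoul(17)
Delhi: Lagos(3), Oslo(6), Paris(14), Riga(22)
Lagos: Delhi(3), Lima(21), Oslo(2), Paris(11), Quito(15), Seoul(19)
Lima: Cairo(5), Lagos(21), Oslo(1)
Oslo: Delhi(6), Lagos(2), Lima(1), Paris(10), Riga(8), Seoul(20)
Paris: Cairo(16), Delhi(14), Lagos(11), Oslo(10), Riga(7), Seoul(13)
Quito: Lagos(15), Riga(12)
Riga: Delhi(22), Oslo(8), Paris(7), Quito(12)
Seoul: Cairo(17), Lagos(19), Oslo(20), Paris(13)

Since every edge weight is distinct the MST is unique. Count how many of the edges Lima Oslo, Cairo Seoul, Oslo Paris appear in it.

1

Sort edges by weight, then run Kruskal:
Lima Oslo (1): add — endpoints in different components.
Lagos Oslo (2): add — endpoints in different components.
Delhi Lagos (3): add — endpoints in different components.
Cairo Lima (5): add — endpoints in different components.
Delhi Oslo (6): skip — Delhi and Oslo already connected.
Paris Riga (7): add — endpoints in different components.
Oslo Riga (8): add — endpoints in different components.
Oslo Paris (10): skip — Paris and Oslo already connected.
Lagos Paris (11): skip — Lagos and Paris already connected.
Quito Riga (12): add — endpoints in different components.
Paris Seoul (13): add — endpoints in different components.
MST edge set: {Lima Oslo, Lagos Oslo, Delhi Lagos, Cairo Lima, Paris Riga, Oslo Riga, Quito Riga, Paris Seoul}.
Of the listed edges, {Lima Oslo} are in the MST → 1.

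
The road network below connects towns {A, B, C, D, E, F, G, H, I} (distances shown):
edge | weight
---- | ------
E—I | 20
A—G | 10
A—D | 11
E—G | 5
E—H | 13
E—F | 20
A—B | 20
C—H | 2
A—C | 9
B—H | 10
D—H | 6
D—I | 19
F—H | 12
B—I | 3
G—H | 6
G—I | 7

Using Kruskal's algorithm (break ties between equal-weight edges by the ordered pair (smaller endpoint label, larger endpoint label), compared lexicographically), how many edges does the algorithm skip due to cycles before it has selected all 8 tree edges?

3

Sort edges by weight, then run Kruskal:
C—H (2): add — endpoints in different components.
B—I (3): add — endpoints in different components.
E—G (5): add — endpoints in different components.
D—H (6): add — endpoints in different components.
G—H (6): add — endpoints in different components.
G—I (7): add — endpoints in different components.
A—C (9): add — endpoints in different components.
A—G (10): skip — A and G already connected.
B—H (10): skip — B and H already connected.
A—D (11): skip — A and D already connected.
F—H (12): add — endpoints in different components.
Edges rejected before the tree was complete: 3.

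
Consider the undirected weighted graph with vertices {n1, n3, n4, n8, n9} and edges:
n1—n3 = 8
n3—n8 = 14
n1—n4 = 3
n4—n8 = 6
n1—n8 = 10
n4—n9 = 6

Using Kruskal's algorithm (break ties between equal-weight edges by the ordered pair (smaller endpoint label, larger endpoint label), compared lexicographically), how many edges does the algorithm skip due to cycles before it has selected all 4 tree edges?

Kruskal: consider edges lightest-first.
n1—n4 (3): add — endpoints in different components.
n4—n8 (6): add — endpoints in different components.
n4—n9 (6): add — endpoints in different components.
n1—n3 (8): add — endpoints in different components.
Edges rejected before the tree was complete: 0.

0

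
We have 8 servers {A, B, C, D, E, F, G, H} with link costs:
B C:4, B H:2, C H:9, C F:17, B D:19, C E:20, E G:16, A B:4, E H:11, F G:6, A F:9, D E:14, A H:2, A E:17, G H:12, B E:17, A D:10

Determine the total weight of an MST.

44

Prim, starting at A.
Step 1: cheapest edge leaving the tree is A H (2); add H.
Step 2: cheapest edge leaving the tree is B H (2); add B.
Step 3: cheapest edge leaving the tree is B C (4); add C.
Step 4: cheapest edge leaving the tree is A F (9); add F.
Step 5: cheapest edge leaving the tree is F G (6); add G.
Step 6: cheapest edge leaving the tree is A D (10); add D.
Step 7: cheapest edge leaving the tree is E H (11); add E.
MST edges: A H, B H, B C, A F, F G, A D, E H; total weight 2+2+4+9+6+10+11 = 44.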